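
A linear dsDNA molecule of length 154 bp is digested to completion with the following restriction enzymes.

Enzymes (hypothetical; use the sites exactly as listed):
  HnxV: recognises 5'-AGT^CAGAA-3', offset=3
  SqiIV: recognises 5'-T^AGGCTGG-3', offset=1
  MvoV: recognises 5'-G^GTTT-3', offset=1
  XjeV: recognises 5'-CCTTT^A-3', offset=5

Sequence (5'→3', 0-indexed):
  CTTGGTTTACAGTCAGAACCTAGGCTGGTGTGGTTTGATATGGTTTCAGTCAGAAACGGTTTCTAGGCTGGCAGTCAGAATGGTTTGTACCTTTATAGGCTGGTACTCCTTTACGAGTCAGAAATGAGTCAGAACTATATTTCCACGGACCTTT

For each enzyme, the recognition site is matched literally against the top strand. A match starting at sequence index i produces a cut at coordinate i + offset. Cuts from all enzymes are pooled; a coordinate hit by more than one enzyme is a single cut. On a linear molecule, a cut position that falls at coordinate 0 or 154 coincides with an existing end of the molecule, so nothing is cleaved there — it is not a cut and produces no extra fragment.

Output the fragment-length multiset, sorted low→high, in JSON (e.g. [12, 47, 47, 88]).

[2,4,6,6,7,8,8,8,9,10,11,11,11,12,16,25]

Scan for sites:
  HnxV (AGTCAGAA, off=3): starts [10, 47, 72, 115, 126] → cuts [13, 50, 75, 118, 129]
  SqiIV (TAGGCTGG, off=1): starts [20, 63, 95] → cuts [21, 64, 96]
  MvoV (GGTTT, off=1): starts [3, 31, 41, 57, 81] → cuts [4, 32, 42, 58, 82]
  XjeV (CCTTTA, off=5): starts [89, 107] → cuts [94, 112]

Pooled cuts: [4, 13, 21, 32, 42, 50, 58, 64, 75, 82, 94, 96, 112, 118, 129]

Fragments:
  [0,4): 4 bp
  [4,13): 9 bp
  [13,21): 8 bp
  [21,32): 11 bp
  [32,42): 10 bp
  [42,50): 8 bp
  [50,58): 8 bp
  [58,64): 6 bp
  [64,75): 11 bp
  [75,82): 7 bp
  [82,94): 12 bp
  [94,96): 2 bp
  [96,112): 16 bp
  [112,118): 6 bp
  [118,129): 11 bp
  [129,154): 25 bp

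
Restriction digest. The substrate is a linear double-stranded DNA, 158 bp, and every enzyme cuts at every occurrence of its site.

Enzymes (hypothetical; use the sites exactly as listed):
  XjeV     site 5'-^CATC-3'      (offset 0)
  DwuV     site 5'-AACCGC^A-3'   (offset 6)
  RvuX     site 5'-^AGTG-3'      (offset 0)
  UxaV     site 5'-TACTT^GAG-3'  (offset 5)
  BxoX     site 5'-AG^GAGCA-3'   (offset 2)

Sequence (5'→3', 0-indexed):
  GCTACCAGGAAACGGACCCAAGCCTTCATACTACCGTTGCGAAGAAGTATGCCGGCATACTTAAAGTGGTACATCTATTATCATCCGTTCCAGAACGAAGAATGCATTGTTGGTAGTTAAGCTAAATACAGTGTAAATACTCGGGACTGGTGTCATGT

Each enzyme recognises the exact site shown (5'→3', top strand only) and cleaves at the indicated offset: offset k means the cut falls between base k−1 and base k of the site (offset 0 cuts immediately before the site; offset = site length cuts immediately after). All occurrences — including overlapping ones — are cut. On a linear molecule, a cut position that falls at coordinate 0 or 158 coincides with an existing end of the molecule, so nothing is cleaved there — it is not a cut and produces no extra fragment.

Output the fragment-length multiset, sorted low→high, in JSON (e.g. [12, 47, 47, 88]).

Site scan:
  XjeV (CATC, off=0): starts [71, 81] → cuts [71, 81]
  DwuV (AACCGCA, off=6): no sites
  RvuX (AGTG, off=0): starts [64, 129] → cuts [64, 129]
  UxaV (TACTTGAG, off=5): no sites
  BxoX (AGGAGCA, off=2): no sites

All cut coordinates (distinct, sorted): [64, 71, 81, 129]

Fragments:
  [0,64): 64 bp
  [64,71): 7 bp
  [71,81): 10 bp
  [81,129): 48 bp
  [129,158): 29 bp

[7,10,29,48,64]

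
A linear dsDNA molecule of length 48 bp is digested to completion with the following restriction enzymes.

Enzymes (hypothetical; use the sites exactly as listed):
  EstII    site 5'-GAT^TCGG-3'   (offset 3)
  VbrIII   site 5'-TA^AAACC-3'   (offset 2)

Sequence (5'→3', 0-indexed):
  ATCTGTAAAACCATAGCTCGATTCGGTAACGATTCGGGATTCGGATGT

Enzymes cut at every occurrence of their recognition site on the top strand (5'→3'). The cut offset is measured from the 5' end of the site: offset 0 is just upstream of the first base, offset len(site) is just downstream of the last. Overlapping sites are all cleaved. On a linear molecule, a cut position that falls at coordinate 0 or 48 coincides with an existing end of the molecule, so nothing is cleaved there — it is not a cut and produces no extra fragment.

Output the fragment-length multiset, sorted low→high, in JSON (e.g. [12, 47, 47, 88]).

Site scan:
  EstII GATTCGG/3: at [19, 30, 37] ⇒ [22, 33, 40]
  VbrIII TAAAACC/2: at [5] ⇒ [7]

Pooled cuts: [7, 22, 33, 40]

Fragment lengths:
  [0,7): 7 bp
  [7,22): 15 bp
  [22,33): 11 bp
  [33,40): 7 bp
  [40,48): 8 bp

[7,7,8,11,15]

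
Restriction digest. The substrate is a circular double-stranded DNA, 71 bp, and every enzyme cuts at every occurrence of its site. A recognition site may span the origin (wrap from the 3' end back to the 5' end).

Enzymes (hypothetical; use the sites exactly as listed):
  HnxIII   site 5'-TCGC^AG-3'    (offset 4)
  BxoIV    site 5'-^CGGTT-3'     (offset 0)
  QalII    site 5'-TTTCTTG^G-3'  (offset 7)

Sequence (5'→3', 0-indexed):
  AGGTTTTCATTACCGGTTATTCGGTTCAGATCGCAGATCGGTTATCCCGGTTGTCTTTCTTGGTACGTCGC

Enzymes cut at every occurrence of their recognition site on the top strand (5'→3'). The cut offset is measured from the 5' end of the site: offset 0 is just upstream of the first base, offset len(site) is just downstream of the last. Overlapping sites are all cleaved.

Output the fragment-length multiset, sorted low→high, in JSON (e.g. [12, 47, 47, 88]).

[4,8,9,9,13,13,15]

Per-enzyme occurrences:
  HnxIII TCGCAG/4: at [30, 67] ⇒ [0, 34]
  BxoIV CGGTT/0: at [13, 21, 38, 47] ⇒ [13, 21, 38, 47]
  QalII TTTCTTGG/7: at [55] ⇒ [62]

All cut coordinates (distinct, sorted): [0, 13, 21, 34, 38, 47, 62]

Fragment lengths:
  0→13: 13 bp
  13→21: 8 bp
  21→34: 13 bp
  34→38: 4 bp
  38→47: 9 bp
  47→62: 15 bp
  62→0 (wrap): 71-62+0 = 9 bp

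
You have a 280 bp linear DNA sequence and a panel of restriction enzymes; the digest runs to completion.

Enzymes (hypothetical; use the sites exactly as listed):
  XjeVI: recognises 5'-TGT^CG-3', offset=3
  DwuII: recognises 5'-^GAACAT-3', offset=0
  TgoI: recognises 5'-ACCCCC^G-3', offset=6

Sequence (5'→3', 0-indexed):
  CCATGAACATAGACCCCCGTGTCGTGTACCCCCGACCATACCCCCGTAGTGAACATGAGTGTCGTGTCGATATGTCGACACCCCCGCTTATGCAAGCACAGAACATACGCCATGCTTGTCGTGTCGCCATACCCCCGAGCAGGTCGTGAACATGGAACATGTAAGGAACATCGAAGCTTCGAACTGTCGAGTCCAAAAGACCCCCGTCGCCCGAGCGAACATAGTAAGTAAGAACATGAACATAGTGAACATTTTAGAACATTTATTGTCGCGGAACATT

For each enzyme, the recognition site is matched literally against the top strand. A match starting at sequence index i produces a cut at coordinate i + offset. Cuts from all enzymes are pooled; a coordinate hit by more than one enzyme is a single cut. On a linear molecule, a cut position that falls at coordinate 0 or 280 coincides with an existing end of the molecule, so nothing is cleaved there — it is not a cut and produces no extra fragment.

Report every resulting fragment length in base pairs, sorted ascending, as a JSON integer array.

Site scan:
  XjeVI TGTCG/3: at [19, 59, 64, 72, 116, 121, 184, 266] ⇒ [22, 62, 67, 75, 119, 124, 187, 269]
  DwuII GAACAT/0: at [4, 50, 100, 147, 154, 165, 216, 231, 237, 246, 256, 273] ⇒ [4, 50, 100, 147, 154, 165, 216, 231, 237, 246, 256, 273]
  TgoI ACCCCCG/6: at [12, 27, 39, 79, 130, 199] ⇒ [18, 33, 45, 85, 136, 205]

All cut coordinates (distinct, sorted): [4, 18, 22, 33, 45, 50, 62, 67, 75, 85, 100, 119, 124, 136, 147, 154, 165, 187, 205, 216, 231, 237, 246, 256, 269, 273]

Fragment lengths:
  [0,4): 4 bp
  [4,18): 14 bp
  [18,22): 4 bp
  [22,33): 11 bp
  [33,45): 12 bp
  [45,50): 5 bp
  [50,62): 12 bp
  [62,67): 5 bp
  [67,75): 8 bp
  [75,85): 10 bp
  [85,100): 15 bp
  [100,119): 19 bp
  [119,124): 5 bp
  [124,136): 12 bp
  [136,147): 11 bp
  [147,154): 7 bp
  [154,165): 11 bp
  [165,187): 22 bp
  [187,205): 18 bp
  [205,216): 11 bp
  [216,231): 15 bp
  [231,237): 6 bp
  [237,246): 9 bp
  [246,256): 10 bp
  [256,269): 13 bp
  [269,273): 4 bp
  [273,280): 7 bp

[4,4,4,5,5,5,6,7,7,8,9,10,10,11,11,11,11,12,12,12,13,14,15,15,18,19,22]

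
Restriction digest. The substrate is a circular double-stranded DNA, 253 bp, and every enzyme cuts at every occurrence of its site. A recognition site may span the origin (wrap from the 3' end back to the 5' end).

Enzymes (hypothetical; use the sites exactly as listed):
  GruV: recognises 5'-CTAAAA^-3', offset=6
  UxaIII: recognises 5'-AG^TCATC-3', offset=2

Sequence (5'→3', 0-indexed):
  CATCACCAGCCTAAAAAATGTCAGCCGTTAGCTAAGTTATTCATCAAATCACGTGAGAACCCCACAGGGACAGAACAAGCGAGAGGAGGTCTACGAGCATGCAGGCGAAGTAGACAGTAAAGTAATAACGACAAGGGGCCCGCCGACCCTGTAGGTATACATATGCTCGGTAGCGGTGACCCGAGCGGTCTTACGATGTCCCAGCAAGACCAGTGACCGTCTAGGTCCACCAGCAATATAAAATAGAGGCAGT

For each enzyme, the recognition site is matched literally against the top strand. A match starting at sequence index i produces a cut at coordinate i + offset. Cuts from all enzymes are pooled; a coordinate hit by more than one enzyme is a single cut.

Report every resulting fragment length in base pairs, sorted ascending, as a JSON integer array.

[17,236]

Per-enzyme occurrences:
  GruV CTAAAA/6: at [10] ⇒ [16]
  UxaIII AGTCATC/2: at [250] ⇒ [252]

Pooled cuts: [16, 252]

Fragment lengths:
  16→252: 236 bp
  252→16 (wrap): 253-252+16 = 17 bp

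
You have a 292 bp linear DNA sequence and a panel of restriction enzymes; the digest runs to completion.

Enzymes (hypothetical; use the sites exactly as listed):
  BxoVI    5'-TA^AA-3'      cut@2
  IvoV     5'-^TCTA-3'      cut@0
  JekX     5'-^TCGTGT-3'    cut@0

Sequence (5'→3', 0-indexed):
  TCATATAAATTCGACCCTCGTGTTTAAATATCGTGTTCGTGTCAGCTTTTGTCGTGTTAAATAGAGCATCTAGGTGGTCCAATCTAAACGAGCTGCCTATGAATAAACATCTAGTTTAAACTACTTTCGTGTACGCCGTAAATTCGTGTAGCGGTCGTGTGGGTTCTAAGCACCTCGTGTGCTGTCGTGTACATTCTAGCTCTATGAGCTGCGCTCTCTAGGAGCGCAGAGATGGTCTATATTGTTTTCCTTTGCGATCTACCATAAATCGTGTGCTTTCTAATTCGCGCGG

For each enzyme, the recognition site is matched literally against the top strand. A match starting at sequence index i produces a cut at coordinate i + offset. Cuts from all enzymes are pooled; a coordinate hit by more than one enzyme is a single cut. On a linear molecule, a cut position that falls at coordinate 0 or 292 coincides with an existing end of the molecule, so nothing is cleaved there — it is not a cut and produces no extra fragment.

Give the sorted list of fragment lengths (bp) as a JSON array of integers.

Per-enzyme occurrences:
  BxoVI (TAAA, off=2): starts [5, 24, 57, 84, 103, 116, 138, 264] → cuts [7, 26, 59, 86, 105, 118, 140, 266]
  IvoV (TCTA, off=0): starts [68, 82, 109, 164, 194, 200, 216, 235, 257, 278] → cuts [68, 82, 109, 164, 194, 200, 216, 235, 257, 278]
  JekX (TCGTGT, off=0): starts [17, 30, 36, 51, 126, 143, 154, 174, 184, 268] → cuts [17, 30, 36, 51, 126, 143, 154, 174, 184, 268]

Pooled cuts: [7, 17, 26, 30, 36, 51, 59, 68, 82, 86, 105, 109, 118, 126, 140, 143, 154, 164, 174, 184, 194, 200, 216, 235, 257, 266, 268, 278]

Fragments:
  [0,7): 7 bp
  [7,17): 10 bp
  [17,26): 9 bp
  [26,30): 4 bp
  [30,36): 6 bp
  [36,51): 15 bp
  [51,59): 8 bp
  [59,68): 9 bp
  [68,82): 14 bp
  [82,86): 4 bp
  [86,105): 19 bp
  [105,109): 4 bp
  [109,118): 9 bp
  [118,126): 8 bp
  [126,140): 14 bp
  [140,143): 3 bp
  [143,154): 11 bp
  [154,164): 10 bp
  [164,174): 10 bp
  [174,184): 10 bp
  [184,194): 10 bp
  [194,200): 6 bp
  [200,216): 16 bp
  [216,235): 19 bp
  [235,257): 22 bp
  [257,266): 9 bp
  [266,268): 2 bp
  [268,278): 10 bp
  [278,292): 14 bp

[2,3,4,4,4,6,6,7,8,8,9,9,9,9,10,10,10,10,10,10,11,14,14,14,15,16,19,19,22]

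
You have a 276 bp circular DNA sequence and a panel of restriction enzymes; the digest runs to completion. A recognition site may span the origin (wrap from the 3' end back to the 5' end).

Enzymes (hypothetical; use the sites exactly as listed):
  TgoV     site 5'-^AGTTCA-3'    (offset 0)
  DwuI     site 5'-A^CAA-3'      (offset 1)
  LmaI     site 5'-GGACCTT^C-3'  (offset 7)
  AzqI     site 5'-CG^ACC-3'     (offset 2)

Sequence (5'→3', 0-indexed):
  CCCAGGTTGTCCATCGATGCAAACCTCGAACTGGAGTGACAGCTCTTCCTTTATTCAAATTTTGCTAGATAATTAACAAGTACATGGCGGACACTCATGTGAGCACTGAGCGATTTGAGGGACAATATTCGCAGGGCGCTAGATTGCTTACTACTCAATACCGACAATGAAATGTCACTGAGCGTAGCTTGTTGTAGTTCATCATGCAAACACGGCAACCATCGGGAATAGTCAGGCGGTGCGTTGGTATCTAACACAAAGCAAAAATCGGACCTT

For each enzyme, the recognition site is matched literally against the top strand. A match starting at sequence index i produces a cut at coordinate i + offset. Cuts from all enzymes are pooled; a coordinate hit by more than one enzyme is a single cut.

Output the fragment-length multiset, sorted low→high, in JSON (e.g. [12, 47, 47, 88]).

[20,31,42,46,61,76]

Site scan:
  TgoV AGTTCA/0: at [195] ⇒ [195]
  DwuI ACAA/1: at [75, 121, 163, 255] ⇒ [76, 122, 164, 256]
  LmaI GGACCTTC/7: at [269] ⇒ [0]
  AzqI (CGACC, off=2): no sites

Pooled cuts: [0, 76, 122, 164, 195, 256]

Fragments:
  0→76: 76 bp
  76→122: 46 bp
  122→164: 42 bp
  164→195: 31 bp
  195→256: 61 bp
  256→0 (wrap): 276-256+0 = 20 bp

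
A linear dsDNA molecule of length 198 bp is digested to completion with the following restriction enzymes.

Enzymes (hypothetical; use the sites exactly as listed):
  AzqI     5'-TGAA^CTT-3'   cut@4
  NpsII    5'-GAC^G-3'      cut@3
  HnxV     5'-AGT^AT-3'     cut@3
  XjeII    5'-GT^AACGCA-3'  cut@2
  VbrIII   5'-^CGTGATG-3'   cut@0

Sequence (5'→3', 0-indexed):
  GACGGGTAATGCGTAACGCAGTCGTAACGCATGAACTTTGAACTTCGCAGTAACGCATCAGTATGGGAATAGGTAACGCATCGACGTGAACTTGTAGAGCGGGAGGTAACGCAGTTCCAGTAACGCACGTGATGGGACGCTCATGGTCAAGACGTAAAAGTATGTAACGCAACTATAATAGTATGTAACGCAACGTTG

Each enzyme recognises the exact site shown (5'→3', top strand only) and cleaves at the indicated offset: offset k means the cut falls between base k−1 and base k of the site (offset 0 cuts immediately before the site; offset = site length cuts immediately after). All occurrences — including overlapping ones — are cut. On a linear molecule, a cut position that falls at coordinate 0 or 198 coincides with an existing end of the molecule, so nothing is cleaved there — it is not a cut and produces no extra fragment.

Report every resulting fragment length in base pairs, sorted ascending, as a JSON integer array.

Per-enzyme occurrences:
  AzqI (TGAACTT, off=4): starts [31, 38, 86] → cuts [35, 42, 90]
  NpsII (GACG, off=3): starts [0, 82, 135, 150] → cuts [3, 85, 138, 153]
  HnxV (AGTAT, off=3): starts [59, 158, 179] → cuts [62, 161, 182]
  XjeII (GTAACGCA, off=2): starts [12, 23, 49, 72, 105, 119, 163, 184] → cuts [14, 25, 51, 74, 107, 121, 165, 186]
  VbrIII (CGTGATG, off=0): starts [127] → cuts [127]

All cut coordinates (distinct, sorted): [3, 14, 25, 35, 42, 51, 62, 74, 85, 90, 107, 121, 127, 138, 153, 161, 165, 182, 186]

Fragment lengths:
  [0,3): 3 bp
  [3,14): 11 bp
  [14,25): 11 bp
  [25,35): 10 bp
  [35,42): 7 bp
  [42,51): 9 bp
  [51,62): 11 bp
  [62,74): 12 bp
  [74,85): 11 bp
  [85,90): 5 bp
  [90,107): 17 bp
  [107,121): 14 bp
  [121,127): 6 bp
  [127,138): 11 bp
  [138,153): 15 bp
  [153,161): 8 bp
  [161,165): 4 bp
  [165,182): 17 bp
  [182,186): 4 bp
  [186,198): 12 bp

[3,4,4,5,6,7,8,9,10,11,11,11,11,11,12,12,14,15,17,17]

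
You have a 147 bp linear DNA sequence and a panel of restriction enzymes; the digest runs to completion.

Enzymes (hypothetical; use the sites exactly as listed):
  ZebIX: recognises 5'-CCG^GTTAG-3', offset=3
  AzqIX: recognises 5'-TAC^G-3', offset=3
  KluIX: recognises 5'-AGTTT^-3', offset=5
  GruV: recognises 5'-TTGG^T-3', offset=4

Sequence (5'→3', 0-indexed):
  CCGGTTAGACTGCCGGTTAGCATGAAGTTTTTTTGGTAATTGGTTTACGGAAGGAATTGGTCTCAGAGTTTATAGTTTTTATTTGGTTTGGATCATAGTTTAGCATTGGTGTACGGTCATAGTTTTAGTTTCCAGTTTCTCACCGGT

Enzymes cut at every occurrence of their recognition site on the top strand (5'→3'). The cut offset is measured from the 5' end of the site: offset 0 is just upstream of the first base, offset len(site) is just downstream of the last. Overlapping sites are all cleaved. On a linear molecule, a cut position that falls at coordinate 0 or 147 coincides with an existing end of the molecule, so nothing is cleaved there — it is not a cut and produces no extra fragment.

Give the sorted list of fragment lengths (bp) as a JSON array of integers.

Site scan:
  ZebIX (CCGGTTAG, off=3): starts [0, 12] → cuts [3, 15]
  AzqIX (TACG, off=3): starts [45, 111] → cuts [48, 114]
  KluIX (AGTTT, off=5): starts [25, 66, 73, 96, 120, 126, 133] → cuts [30, 71, 78, 101, 125, 131, 138]
  GruV (TTGGT, off=4): starts [32, 39, 56, 82, 105] → cuts [36, 43, 60, 86, 109]

Pooled cuts: [3, 15, 30, 36, 43, 48, 60, 71, 78, 86, 101, 109, 114, 125, 131, 138]

Fragments:
  [0,3): 3 bp
  [3,15): 12 bp
  [15,30): 15 bp
  [30,36): 6 bp
  [36,43): 7 bp
  [43,48): 5 bp
  [48,60): 12 bp
  [60,71): 11 bp
  [71,78): 7 bp
  [78,86): 8 bp
  [86,101): 15 bp
  [101,109): 8 bp
  [109,114): 5 bp
  [114,125): 11 bp
  [125,131): 6 bp
  [131,138): 7 bp
  [138,147): 9 bp

[3,5,5,6,6,7,7,7,8,8,9,11,11,12,12,15,15]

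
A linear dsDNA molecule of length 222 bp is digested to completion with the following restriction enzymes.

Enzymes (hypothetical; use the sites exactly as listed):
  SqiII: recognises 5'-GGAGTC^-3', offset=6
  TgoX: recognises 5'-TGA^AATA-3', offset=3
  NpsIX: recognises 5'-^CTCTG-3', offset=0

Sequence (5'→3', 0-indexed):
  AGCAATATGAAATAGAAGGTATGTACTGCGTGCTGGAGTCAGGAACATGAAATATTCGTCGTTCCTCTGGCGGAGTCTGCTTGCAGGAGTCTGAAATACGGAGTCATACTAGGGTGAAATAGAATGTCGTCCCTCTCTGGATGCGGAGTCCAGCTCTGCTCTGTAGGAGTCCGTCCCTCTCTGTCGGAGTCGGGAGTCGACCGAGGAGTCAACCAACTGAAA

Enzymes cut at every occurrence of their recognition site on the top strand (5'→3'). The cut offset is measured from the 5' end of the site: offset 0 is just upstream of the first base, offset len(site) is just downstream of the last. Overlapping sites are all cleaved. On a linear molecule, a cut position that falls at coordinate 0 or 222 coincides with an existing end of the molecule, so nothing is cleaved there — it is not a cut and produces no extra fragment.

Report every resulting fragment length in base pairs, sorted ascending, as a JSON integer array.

Site scan:
  SqiII GGAGTC/6: at [34, 71, 85, 99, 144, 165, 185, 192, 204] ⇒ [40, 77, 91, 105, 150, 171, 191, 198, 210]
  TgoX TGAAATA/3: at [7, 47, 91, 114] ⇒ [10, 50, 94, 117]
  NpsIX CTCTG/0: at [64, 134, 153, 158, 178] ⇒ [64, 134, 153, 158, 178]

Pooled cuts: [10, 40, 50, 64, 77, 91, 94, 105, 117, 134, 150, 153, 158, 171, 178, 191, 198, 210]

Fragment lengths:
  [0,10): 10 bp
  [10,40): 30 bp
  [40,50): 10 bp
  [50,64): 14 bp
  [64,77): 13 bp
  [77,91): 14 bp
  [91,94): 3 bp
  [94,105): 11 bp
  [105,117): 12 bp
  [117,134): 17 bp
  [134,150): 16 bp
  [150,153): 3 bp
  [153,158): 5 bp
  [158,171): 13 bp
  [171,178): 7 bp
  [178,191): 13 bp
  [191,198): 7 bp
  [198,210): 12 bp
  [210,222): 12 bp

[3,3,5,7,7,10,10,11,12,12,12,13,13,13,14,14,16,17,30]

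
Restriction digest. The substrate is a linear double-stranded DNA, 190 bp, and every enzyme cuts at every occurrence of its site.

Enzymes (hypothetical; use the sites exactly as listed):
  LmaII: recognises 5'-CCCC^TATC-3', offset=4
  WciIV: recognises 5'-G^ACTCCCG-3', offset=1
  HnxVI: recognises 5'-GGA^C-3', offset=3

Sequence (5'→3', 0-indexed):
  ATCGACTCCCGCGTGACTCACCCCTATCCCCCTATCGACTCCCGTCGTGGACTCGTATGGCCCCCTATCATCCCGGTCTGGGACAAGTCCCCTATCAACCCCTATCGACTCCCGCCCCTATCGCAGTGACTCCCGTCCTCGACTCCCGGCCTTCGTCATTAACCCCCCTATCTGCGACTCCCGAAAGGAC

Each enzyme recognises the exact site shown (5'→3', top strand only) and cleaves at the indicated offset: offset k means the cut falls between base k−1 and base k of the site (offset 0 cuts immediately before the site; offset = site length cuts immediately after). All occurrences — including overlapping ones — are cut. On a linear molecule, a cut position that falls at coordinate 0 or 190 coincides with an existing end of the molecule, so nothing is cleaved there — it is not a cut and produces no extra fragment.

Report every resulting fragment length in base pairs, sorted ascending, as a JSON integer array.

Per-enzyme occurrences:
  LmaII (CCCCTATC, off=4): starts [20, 28, 61, 88, 98, 114, 164] → cuts [24, 32, 65, 92, 102, 118, 168]
  WciIV (GACTCCCG, off=1): starts [3, 36, 106, 127, 140, 175] → cuts [4, 37, 107, 128, 141, 176]
  HnxVI (GGAC, off=3): starts [48, 80, 186] → cuts [51, 83, 189]

Pooled cuts: [4, 24, 32, 37, 51, 65, 83, 92, 102, 107, 118, 128, 141, 168, 176, 189]

Fragments:
  [0,4): 4 bp
  [4,24): 20 bp
  [24,32): 8 bp
  [32,37): 5 bp
  [37,51): 14 bp
  [51,65): 14 bp
  [65,83): 18 bp
  [83,92): 9 bp
  [92,102): 10 bp
  [102,107): 5 bp
  [107,118): 11 bp
  [118,128): 10 bp
  [128,141): 13 bp
  [141,168): 27 bp
  [168,176): 8 bp
  [176,189): 13 bp
  [189,190): 1 bp

[1,4,5,5,8,8,9,10,10,11,13,13,14,14,18,20,27]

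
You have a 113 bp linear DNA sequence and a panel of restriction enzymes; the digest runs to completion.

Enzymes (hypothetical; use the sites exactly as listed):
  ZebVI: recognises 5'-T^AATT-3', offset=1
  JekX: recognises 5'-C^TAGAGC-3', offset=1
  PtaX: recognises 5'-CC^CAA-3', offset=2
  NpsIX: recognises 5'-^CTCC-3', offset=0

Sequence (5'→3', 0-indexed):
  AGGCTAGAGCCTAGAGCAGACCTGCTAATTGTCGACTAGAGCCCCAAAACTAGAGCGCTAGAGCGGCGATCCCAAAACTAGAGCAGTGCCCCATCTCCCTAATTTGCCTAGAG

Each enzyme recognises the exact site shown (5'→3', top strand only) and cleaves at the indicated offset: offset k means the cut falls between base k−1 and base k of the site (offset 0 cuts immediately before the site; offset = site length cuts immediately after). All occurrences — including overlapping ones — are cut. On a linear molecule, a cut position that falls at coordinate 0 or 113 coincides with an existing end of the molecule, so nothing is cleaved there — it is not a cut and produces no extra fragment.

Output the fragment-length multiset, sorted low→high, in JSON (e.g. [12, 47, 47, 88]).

[4,6,6,6,7,8,8,10,13,14,15,16]

Scan for sites:
  ZebVI (TAATT, off=1): starts [25, 99] → cuts [26, 100]
  JekX (CTAGAGC, off=1): starts [3, 10, 35, 49, 57, 77] → cuts [4, 11, 36, 50, 58, 78]
  PtaX (CCCAA, off=2): starts [42, 70] → cuts [44, 72]
  NpsIX (CTCC, off=0): starts [94] → cuts [94]

All cut coordinates (distinct, sorted): [4, 11, 26, 36, 44, 50, 58, 72, 78, 94, 100]

Fragments:
  [0,4): 4 bp
  [4,11): 7 bp
  [11,26): 15 bp
  [26,36): 10 bp
  [36,44): 8 bp
  [44,50): 6 bp
  [50,58): 8 bp
  [58,72): 14 bp
  [72,78): 6 bp
  [78,94): 16 bp
  [94,100): 6 bp
  [100,113): 13 bp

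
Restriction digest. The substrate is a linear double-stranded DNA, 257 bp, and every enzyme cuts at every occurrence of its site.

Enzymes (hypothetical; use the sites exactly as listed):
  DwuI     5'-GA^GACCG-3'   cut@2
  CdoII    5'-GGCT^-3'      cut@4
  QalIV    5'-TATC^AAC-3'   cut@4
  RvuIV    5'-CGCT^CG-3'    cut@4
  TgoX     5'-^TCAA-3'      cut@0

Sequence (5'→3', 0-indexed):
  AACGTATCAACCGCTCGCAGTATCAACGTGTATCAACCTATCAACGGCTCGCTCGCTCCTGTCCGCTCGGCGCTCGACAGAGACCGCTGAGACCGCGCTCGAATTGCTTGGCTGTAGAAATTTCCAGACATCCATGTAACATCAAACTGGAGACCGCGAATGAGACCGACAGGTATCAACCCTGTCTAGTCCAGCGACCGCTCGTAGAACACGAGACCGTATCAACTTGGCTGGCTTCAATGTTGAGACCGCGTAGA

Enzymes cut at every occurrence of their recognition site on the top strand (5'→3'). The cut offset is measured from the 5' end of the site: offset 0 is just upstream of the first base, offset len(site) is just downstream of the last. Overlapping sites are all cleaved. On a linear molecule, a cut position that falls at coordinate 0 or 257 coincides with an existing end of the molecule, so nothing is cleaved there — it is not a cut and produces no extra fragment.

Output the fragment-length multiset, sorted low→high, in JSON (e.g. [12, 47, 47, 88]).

[2,2,2,2,2,2,4,4,6,6,7,7,7,7,7,7,8,9,9,9,10,10,11,12,12,12,14,14,25,28]

Per-enzyme occurrences:
  DwuI GAGACCG/2: at [79, 88, 149, 161, 212, 244] ⇒ [81, 90, 151, 163, 214, 246]
  CdoII GGCT/4: at [45, 109, 228, 232] ⇒ [49, 113, 232, 236]
  QalIV TATCAAC/4: at [4, 20, 30, 38, 173, 219] ⇒ [8, 24, 34, 42, 177, 223]
  RvuIV CGCTCG/4: at [11, 49, 63, 70, 95, 198] ⇒ [15, 53, 67, 74, 99, 202]
  TgoX TCAA/0: at [6, 22, 32, 40, 141, 175, 221, 236] ⇒ [6, 22, 32, 40, 141, 175, 221, 236]

All cut coordinates (distinct, sorted): [6, 8, 15, 22, 24, 32, 34, 40, 42, 49, 53, 67, 74, 81, 90, 99, 113, 141, 151, 163, 175, 177, 202, 214, 221, 223, 232, 236, 246]

Fragments:
  [0,6): 6 bp
  [6,8): 2 bp
  [8,15): 7 bp
  [15,22): 7 bp
  [22,24): 2 bp
  [24,32): 8 bp
  [32,34): 2 bp
  [34,40): 6 bp
  [40,42): 2 bp
  [42,49): 7 bp
  [49,53): 4 bp
  [53,67): 14 bp
  [67,74): 7 bp
  [74,81): 7 bp
  [81,90): 9 bp
  [90,99): 9 bp
  [99,113): 14 bp
  [113,141): 28 bp
  [141,151): 10 bp
  [151,163): 12 bp
  [163,175): 12 bp
  [175,177): 2 bp
  [177,202): 25 bp
  [202,214): 12 bp
  [214,221): 7 bp
  [221,223): 2 bp
  [223,232): 9 bp
  [232,236): 4 bp
  [236,246): 10 bp
  [246,257): 11 bp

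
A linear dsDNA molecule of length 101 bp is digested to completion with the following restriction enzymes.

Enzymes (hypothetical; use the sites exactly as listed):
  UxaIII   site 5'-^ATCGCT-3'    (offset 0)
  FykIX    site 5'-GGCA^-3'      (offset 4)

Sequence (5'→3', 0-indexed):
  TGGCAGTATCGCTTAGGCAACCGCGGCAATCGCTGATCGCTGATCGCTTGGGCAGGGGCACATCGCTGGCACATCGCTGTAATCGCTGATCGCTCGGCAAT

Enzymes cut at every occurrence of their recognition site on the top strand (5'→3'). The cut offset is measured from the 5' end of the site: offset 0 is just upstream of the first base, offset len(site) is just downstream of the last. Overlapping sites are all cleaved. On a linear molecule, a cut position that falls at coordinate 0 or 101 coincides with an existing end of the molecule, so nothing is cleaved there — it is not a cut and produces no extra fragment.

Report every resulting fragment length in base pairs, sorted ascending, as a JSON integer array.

[1,1,2,2,5,6,7,7,7,9,9,10,11,12,12]

Per-enzyme occurrences:
  UxaIII ATCGCT/0: at [7, 28, 35, 42, 61, 72, 81, 88] ⇒ [7, 28, 35, 42, 61, 72, 81, 88]
  FykIX GGCA/4: at [1, 15, 24, 50, 56, 67, 95] ⇒ [5, 19, 28, 54, 60, 71, 99]

Pooled cuts: [5, 7, 19, 28, 35, 42, 54, 60, 61, 71, 72, 81, 88, 99]

Fragment lengths:
  [0,5): 5 bp
  [5,7): 2 bp
  [7,19): 12 bp
  [19,28): 9 bp
  [28,35): 7 bp
  [35,42): 7 bp
  [42,54): 12 bp
  [54,60): 6 bp
  [60,61): 1 bp
  [61,71): 10 bp
  [71,72): 1 bp
  [72,81): 9 bp
  [81,88): 7 bp
  [88,99): 11 bp
  [99,101): 2 bp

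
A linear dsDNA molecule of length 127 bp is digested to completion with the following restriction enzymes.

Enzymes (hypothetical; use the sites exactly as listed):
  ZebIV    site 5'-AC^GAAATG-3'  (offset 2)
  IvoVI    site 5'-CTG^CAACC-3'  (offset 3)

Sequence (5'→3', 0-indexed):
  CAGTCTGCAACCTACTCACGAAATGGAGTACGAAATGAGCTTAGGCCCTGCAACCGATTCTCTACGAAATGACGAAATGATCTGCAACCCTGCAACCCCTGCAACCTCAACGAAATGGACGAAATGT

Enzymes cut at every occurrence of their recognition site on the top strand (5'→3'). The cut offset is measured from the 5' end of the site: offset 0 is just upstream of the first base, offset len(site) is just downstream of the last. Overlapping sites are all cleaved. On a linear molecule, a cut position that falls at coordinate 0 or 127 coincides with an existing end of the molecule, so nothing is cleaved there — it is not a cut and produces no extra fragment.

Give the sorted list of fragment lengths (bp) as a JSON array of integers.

Per-enzyme occurrences:
  ZebIV ACGAAATG/2: at [17, 29, 63, 71, 109, 118] ⇒ [19, 31, 65, 73, 111, 120]
  IvoVI CTGCAACC/3: at [4, 47, 81, 89, 98] ⇒ [7, 50, 84, 92, 101]

Pooled cuts: [7, 19, 31, 50, 65, 73, 84, 92, 101, 111, 120]

Fragment lengths:
  [0,7): 7 bp
  [7,19): 12 bp
  [19,31): 12 bp
  [31,50): 19 bp
  [50,65): 15 bp
  [65,73): 8 bp
  [73,84): 11 bp
  [84,92): 8 bp
  [92,101): 9 bp
  [101,111): 10 bp
  [111,120): 9 bp
  [120,127): 7 bp

[7,7,8,8,9,9,10,11,12,12,15,19]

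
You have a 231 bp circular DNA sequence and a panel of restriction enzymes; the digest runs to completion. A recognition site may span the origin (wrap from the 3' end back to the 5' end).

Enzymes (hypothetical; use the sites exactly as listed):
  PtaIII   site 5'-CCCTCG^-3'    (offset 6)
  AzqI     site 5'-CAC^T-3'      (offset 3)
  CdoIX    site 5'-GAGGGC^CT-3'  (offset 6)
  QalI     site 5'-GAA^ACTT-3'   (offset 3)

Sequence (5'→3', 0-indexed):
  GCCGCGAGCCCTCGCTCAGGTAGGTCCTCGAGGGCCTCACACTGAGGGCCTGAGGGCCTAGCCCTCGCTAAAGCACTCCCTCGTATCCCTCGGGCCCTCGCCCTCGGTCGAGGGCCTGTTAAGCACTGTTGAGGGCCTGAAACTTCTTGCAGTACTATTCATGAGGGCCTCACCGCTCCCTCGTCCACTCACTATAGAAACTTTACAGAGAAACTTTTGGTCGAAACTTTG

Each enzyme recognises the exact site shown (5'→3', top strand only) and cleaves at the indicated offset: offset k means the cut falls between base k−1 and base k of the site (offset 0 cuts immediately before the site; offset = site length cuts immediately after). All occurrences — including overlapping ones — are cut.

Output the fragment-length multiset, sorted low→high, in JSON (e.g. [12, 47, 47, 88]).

Per-enzyme occurrences:
  PtaIII (CCCTCG, off=6): starts [8, 61, 77, 86, 94, 100, 177] → cuts [14, 67, 83, 92, 100, 106, 183]
  AzqI (CACT, off=3): starts [39, 73, 123, 185, 189] → cuts [42, 76, 126, 188, 192]
  CdoIX (GAGGGCCT, off=6): starts [29, 43, 51, 109, 130, 162] → cuts [35, 49, 57, 115, 136, 168]
  QalI (GAAACTT, off=3): starts [138, 196, 209, 222] → cuts [141, 199, 212, 225]

All cut coordinates (distinct, sorted): [14, 35, 42, 49, 57, 67, 76, 83, 92, 100, 106, 115, 126, 136, 141, 168, 183, 188, 192, 199, 212, 225]

Fragment lengths:
  14→35: 21 bp
  35→42: 7 bp
  42→49: 7 bp
  49→57: 8 bp
  57→67: 10 bp
  67→76: 9 bp
  76→83: 7 bp
  83→92: 9 bp
  92→100: 8 bp
  100→106: 6 bp
  106→115: 9 bp
  115→126: 11 bp
  126→136: 10 bp
  136→141: 5 bp
  141→168: 27 bp
  168→183: 15 bp
  183→188: 5 bp
  188→192: 4 bp
  192→199: 7 bp
  199→212: 13 bp
  212→225: 13 bp
  225→14 (wrap): 231-225+14 = 20 bp

[4,5,5,6,7,7,7,7,8,8,9,9,9,10,10,11,13,13,15,20,21,27]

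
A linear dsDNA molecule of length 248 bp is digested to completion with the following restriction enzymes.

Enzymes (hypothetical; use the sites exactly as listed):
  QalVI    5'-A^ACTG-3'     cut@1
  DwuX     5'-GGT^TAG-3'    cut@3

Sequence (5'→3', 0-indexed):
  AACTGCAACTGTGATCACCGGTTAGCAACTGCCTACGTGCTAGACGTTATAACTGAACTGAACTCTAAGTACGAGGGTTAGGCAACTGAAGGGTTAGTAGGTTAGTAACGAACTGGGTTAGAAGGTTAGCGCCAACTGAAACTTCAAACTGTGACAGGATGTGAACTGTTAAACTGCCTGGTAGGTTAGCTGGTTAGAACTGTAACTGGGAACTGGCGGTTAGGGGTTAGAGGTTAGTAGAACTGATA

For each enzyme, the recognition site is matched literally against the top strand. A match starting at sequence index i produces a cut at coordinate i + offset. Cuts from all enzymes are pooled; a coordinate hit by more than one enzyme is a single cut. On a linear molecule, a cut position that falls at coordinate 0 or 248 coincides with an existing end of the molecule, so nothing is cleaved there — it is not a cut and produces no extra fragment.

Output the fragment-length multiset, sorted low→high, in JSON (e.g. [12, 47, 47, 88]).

Site scan:
  QalVI (AACTG, off=1): starts [0, 6, 26, 50, 55, 83, 110, 133, 146, 163, 171, 197, 203, 210, 240] → cuts [1, 7, 27, 51, 56, 84, 111, 134, 147, 164, 172, 198, 204, 211, 241]
  DwuX (GGTTAG, off=3): starts [19, 75, 91, 99, 115, 123, 183, 191, 217, 224, 231] → cuts [22, 78, 94, 102, 118, 126, 186, 194, 220, 227, 234]

All cut coordinates (distinct, sorted): [1, 7, 22, 27, 51, 56, 78, 84, 94, 102, 111, 118, 126, 134, 147, 164, 172, 186, 194, 198, 204, 211, 220, 227, 234, 241]

Fragment lengths:
  [0,1): 1 bp
  [1,7): 6 bp
  [7,22): 15 bp
  [22,27): 5 bp
  [27,51): 24 bp
  [51,56): 5 bp
  [56,78): 22 bp
  [78,84): 6 bp
  [84,94): 10 bp
  [94,102): 8 bp
  [102,111): 9 bp
  [111,118): 7 bp
  [118,126): 8 bp
  [126,134): 8 bp
  [134,147): 13 bp
  [147,164): 17 bp
  [164,172): 8 bp
  [172,186): 14 bp
  [186,194): 8 bp
  [194,198): 4 bp
  [198,204): 6 bp
  [204,211): 7 bp
  [211,220): 9 bp
  [220,227): 7 bp
  [227,234): 7 bp
  [234,241): 7 bp
  [241,248): 7 bp

[1,4,5,5,6,6,6,7,7,7,7,7,7,8,8,8,8,8,9,9,10,13,14,15,17,22,24]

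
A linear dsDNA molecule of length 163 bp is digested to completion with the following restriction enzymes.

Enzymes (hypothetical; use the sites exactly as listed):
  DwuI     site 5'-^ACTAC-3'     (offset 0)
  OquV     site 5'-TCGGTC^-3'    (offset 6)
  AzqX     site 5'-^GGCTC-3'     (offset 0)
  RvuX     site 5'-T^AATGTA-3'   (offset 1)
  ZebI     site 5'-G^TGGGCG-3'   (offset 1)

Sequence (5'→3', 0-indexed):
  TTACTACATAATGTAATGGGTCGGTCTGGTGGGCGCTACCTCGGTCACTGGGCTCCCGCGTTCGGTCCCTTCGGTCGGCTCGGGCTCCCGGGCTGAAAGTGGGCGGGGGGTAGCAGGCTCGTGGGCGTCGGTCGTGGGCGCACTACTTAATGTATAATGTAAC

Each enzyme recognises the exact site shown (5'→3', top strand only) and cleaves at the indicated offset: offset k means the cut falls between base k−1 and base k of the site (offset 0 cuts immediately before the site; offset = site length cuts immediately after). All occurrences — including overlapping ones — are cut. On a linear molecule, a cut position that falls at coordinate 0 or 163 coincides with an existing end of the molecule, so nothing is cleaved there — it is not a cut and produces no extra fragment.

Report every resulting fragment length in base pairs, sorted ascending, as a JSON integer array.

Scan for sites:
  DwuI (ACTAC, off=0): starts [2, 141] → cuts [2, 141]
  OquV (TCGGTC, off=6): starts [20, 40, 61, 70, 127] → cuts [26, 46, 67, 76, 133]
  AzqX (GGCTC, off=0): starts [50, 76, 82, 115] → cuts [50, 76, 82, 115]
  RvuX (TAATGTA, off=1): starts [8, 147, 154] → cuts [9, 148, 155]
  ZebI (GTGGGCG, off=1): starts [28, 98, 120, 133] → cuts [29, 99, 121, 134]

Pooled cuts: [2, 9, 26, 29, 46, 50, 67, 76, 82, 99, 115, 121, 133, 134, 141, 148, 155]

Fragments:
  [0,2): 2 bp
  [2,9): 7 bp
  [9,26): 17 bp
  [26,29): 3 bp
  [29,46): 17 bp
  [46,50): 4 bp
  [50,67): 17 bp
  [67,76): 9 bp
  [76,82): 6 bp
  [82,99): 17 bp
  [99,115): 16 bp
  [115,121): 6 bp
  [121,133): 12 bp
  [133,134): 1 bp
  [134,141): 7 bp
  [141,148): 7 bp
  [148,155): 7 bp
  [155,163): 8 bp

[1,2,3,4,6,6,7,7,7,7,8,9,12,16,17,17,17,17]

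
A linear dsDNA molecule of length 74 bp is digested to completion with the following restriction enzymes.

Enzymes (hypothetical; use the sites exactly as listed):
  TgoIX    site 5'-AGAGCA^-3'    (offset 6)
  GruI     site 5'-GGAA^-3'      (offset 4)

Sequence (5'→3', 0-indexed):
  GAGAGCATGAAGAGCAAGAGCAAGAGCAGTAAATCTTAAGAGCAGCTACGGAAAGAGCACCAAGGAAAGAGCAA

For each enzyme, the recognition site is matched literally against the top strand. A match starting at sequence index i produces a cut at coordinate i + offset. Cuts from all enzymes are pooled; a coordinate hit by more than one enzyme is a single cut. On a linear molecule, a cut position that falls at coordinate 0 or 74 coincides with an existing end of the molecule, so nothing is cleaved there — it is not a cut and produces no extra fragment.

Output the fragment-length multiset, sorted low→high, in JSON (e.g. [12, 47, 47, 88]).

Site scan:
  TgoIX (AGAGCA, off=6): starts [1, 10, 16, 22, 38, 53, 67] → cuts [7, 16, 22, 28, 44, 59, 73]
  GruI (GGAA, off=4): starts [49, 63] → cuts [53, 67]

Pooled cuts: [7, 16, 22, 28, 44, 53, 59, 67, 73]

Fragments:
  [0,7): 7 bp
  [7,16): 9 bp
  [16,22): 6 bp
  [22,28): 6 bp
  [28,44): 16 bp
  [44,53): 9 bp
  [53,59): 6 bp
  [59,67): 8 bp
  [67,73): 6 bp
  [73,74): 1 bp

[1,6,6,6,6,7,8,9,9,16]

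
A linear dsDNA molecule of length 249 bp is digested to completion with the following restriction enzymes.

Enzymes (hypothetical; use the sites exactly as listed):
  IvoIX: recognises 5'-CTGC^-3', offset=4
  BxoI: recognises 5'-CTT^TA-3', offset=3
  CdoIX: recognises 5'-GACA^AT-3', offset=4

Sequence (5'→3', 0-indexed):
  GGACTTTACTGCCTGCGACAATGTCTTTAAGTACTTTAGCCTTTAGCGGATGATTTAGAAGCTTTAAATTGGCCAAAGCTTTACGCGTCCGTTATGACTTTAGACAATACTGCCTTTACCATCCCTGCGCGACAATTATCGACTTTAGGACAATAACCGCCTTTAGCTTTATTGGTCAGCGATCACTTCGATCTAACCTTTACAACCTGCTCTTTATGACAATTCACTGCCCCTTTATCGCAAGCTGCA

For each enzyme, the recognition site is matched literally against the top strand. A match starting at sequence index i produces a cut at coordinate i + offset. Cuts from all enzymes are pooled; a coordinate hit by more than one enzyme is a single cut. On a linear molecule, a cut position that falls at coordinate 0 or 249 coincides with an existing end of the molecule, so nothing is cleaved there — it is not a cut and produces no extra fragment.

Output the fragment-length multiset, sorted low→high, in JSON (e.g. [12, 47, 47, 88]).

Scan for sites:
  IvoIX (CTGC, off=4): starts [8, 12, 109, 124, 206, 226, 244] → cuts [12, 16, 113, 128, 210, 230, 248]
  BxoI (CTTTA, off=3): starts [3, 24, 33, 40, 61, 78, 97, 113, 142, 160, 166, 197, 211, 232] → cuts [6, 27, 36, 43, 64, 81, 100, 116, 145, 163, 169, 200, 214, 235]
  CdoIX (GACAAT, off=4): starts [16, 102, 130, 148, 217] → cuts [20, 106, 134, 152, 221]

All cut coordinates (distinct, sorted): [6, 12, 16, 20, 27, 36, 43, 64, 81, 100, 106, 113, 116, 128, 134, 145, 152, 163, 169, 200, 210, 214, 221, 230, 235, 248]

Fragment lengths:
  [0,6): 6 bp
  [6,12): 6 bp
  [12,16): 4 bp
  [16,20): 4 bp
  [20,27): 7 bp
  [27,36): 9 bp
  [36,43): 7 bp
  [43,64): 21 bp
  [64,81): 17 bp
  [81,100): 19 bp
  [100,106): 6 bp
  [106,113): 7 bp
  [113,116): 3 bp
  [116,128): 12 bp
  [128,134): 6 bp
  [134,145): 11 bp
  [145,152): 7 bp
  [152,163): 11 bp
  [163,169): 6 bp
  [169,200): 31 bp
  [200,210): 10 bp
  [210,214): 4 bp
  [214,221): 7 bp
  [221,230): 9 bp
  [230,235): 5 bp
  [235,248): 13 bp
  [248,249): 1 bp

[1,3,4,4,4,5,6,6,6,6,6,7,7,7,7,7,9,9,10,11,11,12,13,17,19,21,31]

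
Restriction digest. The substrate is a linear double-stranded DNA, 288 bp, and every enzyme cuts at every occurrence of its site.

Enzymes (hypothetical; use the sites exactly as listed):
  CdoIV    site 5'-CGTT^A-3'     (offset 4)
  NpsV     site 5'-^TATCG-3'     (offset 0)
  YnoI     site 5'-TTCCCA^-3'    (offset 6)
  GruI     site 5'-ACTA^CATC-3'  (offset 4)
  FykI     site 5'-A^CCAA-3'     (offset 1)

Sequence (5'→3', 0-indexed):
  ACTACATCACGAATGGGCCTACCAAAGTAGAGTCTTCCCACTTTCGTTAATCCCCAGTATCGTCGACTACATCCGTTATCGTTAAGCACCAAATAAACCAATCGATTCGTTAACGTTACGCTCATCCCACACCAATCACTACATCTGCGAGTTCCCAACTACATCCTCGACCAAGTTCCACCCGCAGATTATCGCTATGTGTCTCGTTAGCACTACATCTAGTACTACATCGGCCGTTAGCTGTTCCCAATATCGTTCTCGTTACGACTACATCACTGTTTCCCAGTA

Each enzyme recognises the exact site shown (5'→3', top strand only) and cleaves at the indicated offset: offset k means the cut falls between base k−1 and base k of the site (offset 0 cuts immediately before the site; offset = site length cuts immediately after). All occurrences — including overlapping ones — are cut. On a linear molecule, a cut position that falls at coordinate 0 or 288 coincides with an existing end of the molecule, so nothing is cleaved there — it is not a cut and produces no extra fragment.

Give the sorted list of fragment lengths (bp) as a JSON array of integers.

Scan for sites:
  CdoIV CGTTA/4: at [44, 73, 79, 107, 113, 204, 234, 259] ⇒ [48, 77, 83, 111, 117, 208, 238, 263]
  NpsV TATCG/0: at [57, 76, 189, 250] ⇒ [57, 76, 189, 250]
  YnoI TTCCCA/6: at [34, 151, 243, 279] ⇒ [40, 157, 249, 285]
  GruI ACTACATC/4: at [0, 65, 137, 157, 211, 223, 266] ⇒ [4, 69, 141, 161, 215, 227, 270]
  FykI ACCAA/1: at [20, 87, 96, 130, 169] ⇒ [21, 88, 97, 131, 170]

All cut coordinates (distinct, sorted): [4, 21, 40, 48, 57, 69, 76, 77, 83, 88, 97, 111, 117, 131, 141, 157, 161, 170, 189, 208, 215, 227, 238, 249, 250, 263, 270, 285]

Fragments:
  [0,4): 4 bp
  [4,21): 17 bp
  [21,40): 19 bp
  [40,48): 8 bp
  [48,57): 9 bp
  [57,69): 12 bp
  [69,76): 7 bp
  [76,77): 1 bp
  [77,83): 6 bp
  [83,88): 5 bp
  [88,97): 9 bp
  [97,111): 14 bp
  [111,117): 6 bp
  [117,131): 14 bp
  [131,141): 10 bp
  [141,157): 16 bp
  [157,161): 4 bp
  [161,170): 9 bp
  [170,189): 19 bp
  [189,208): 19 bp
  [208,215): 7 bp
  [215,227): 12 bp
  [227,238): 11 bp
  [238,249): 11 bp
  [249,250): 1 bp
  [250,263): 13 bp
  [263,270): 7 bp
  [270,285): 15 bp
  [285,288): 3 bp

[1,1,3,4,4,5,6,6,7,7,7,8,9,9,9,10,11,11,12,12,13,14,14,15,16,17,19,19,19]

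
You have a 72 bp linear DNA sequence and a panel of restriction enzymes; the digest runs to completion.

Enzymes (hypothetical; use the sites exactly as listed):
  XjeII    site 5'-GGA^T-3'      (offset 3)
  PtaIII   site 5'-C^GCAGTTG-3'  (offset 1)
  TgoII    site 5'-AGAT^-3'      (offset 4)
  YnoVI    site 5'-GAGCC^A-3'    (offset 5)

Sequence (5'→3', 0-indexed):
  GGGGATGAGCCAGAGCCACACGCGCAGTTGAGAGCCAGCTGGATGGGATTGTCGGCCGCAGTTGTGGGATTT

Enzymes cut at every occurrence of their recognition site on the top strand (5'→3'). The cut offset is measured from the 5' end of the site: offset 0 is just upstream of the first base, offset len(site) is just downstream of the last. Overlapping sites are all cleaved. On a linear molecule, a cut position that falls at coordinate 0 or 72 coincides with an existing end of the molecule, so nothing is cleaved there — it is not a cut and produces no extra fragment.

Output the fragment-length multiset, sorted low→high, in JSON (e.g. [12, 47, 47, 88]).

Site scan:
  XjeII (GGAT, off=3): starts [2, 40, 45, 66] → cuts [5, 43, 48, 69]
  PtaIII (CGCAGTTG, off=1): starts [22, 56] → cuts [23, 57]
  TgoII (AGAT, off=4): no sites
  YnoVI (GAGCCA, off=5): starts [6, 12, 31] → cuts [11, 17, 36]

All cut coordinates (distinct, sorted): [5, 11, 17, 23, 36, 43, 48, 57, 69]

Fragment lengths:
  [0,5): 5 bp
  [5,11): 6 bp
  [11,17): 6 bp
  [17,23): 6 bp
  [23,36): 13 bp
  [36,43): 7 bp
  [43,48): 5 bp
  [48,57): 9 bp
  [57,69): 12 bp
  [69,72): 3 bp

[3,5,5,6,6,6,7,9,12,13]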